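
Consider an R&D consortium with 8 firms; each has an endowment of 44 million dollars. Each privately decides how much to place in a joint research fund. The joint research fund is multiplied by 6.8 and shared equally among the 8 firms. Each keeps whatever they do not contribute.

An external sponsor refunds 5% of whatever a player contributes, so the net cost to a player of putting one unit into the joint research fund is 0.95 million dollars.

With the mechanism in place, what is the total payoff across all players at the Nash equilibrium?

352.00 million dollars

With the mechanism, a contributed unit returns (6.8/8) / 0.95 = 0.8947 per unit of net cost — still below 1 — so contributing 0 remains dominant for every player.
Everyone keeps their endowment and the group total is 8 × 44 = 352.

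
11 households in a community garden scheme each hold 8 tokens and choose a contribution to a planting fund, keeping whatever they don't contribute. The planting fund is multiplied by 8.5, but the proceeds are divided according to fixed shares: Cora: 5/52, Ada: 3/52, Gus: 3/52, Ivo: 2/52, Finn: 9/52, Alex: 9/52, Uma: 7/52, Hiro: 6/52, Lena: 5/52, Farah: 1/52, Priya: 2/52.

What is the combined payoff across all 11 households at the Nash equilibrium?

Each unit j contributes comes back to j as 8.5 × (j's share), so j prefers to contribute only if that share exceeds 1/8.5 = 0.1176; otherwise keeping the unit dominates.
Finn, Alex and Uma clear that bar, contributing 8 each; the remaining 8 contribute 0. Total contributed: 24.
The planting fund pays out 8.5 × 24 = 204.00 in total (split across the unequal shares, but the aggregate is all that matters for the group sum).
The 8 free-riders keep 8 each, adding 64. Group total = 64 + 204.00 = 268.00.

268.00 tokens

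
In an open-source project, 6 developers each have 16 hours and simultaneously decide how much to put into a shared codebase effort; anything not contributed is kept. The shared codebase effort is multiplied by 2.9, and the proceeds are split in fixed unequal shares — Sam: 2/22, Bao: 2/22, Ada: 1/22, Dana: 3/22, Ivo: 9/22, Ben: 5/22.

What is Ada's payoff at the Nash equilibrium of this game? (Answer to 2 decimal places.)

For player j, contributing a unit is worthwhile iff 2.9 × (j's share) ≥ 1, i.e. iff j's share is at least 0.3448.
The only share above 0.3448 is Ivo's 9/22, contributing 16; the remaining 5 contribute 0. Total contributed: 16.
Ada keeps 16 and receives 2.9 × 16 × 1/22 = 2.11 from the shared codebase effort, for a payoff of 18.11.

18.11 hours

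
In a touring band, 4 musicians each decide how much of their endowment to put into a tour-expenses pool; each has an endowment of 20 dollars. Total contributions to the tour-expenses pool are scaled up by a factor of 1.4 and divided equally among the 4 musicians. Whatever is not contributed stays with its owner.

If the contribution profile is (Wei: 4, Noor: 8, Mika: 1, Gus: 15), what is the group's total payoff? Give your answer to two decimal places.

Total contributed: 4 + 8 + 1 + 15 = 28; total kept: 4 × 20 − 28 = 52.
The tour-expenses pool pays out 1.4 × 28 = 39.20 in aggregate.
Group total = 52 + 39.20 = 91.20.

91.20 dollars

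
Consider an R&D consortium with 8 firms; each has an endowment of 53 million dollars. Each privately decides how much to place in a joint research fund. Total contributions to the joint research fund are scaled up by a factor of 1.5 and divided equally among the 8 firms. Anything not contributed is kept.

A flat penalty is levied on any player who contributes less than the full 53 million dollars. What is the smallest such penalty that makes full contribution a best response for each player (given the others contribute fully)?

43.06 million dollars

Given the others contribute fully, the best deviation is to contribute 0 (any partial contribution still incurs the fine and gives up units whose private return 0.1875 is below 1).
Deviating from 53 to 0 saves 53 million dollars but forfeits the deviator's share of the drop in the joint research fund: 1.5/8 × 53 = 9.94.
So the deviation gain is 53 − 9.94 = 43.06, and the fine must be at least 43.06 million dollars to wipe it out.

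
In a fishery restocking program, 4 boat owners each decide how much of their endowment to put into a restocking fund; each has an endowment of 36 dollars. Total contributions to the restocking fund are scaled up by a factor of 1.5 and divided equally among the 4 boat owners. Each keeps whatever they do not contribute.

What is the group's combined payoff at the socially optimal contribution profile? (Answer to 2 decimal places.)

Each contributed unit returns 1.500 to the group as a whole (0.3750 to each of 4 players), which exceeds 1, so the social optimum is full contribution: group total = 1.500 × 144 = 216.00.

216.00 dollars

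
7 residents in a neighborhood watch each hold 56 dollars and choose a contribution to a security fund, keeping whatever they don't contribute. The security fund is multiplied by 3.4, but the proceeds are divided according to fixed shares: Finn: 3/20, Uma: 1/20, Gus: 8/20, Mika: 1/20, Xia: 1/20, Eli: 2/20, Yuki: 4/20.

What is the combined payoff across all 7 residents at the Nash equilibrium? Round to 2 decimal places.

A player with share s gets back 3.4·s per unit contributed, so full contribution is dominant for anyone with s > 1/3.4 = 0.2941 and zero contribution is dominant for anyone below.
The only share above 0.2941 is Gus's 8/20, contributing 56; the remaining 6 contribute 0. Total contributed: 56.
The security fund pays out 3.4 × 56 = 190.40 in total (split across the unequal shares, but the aggregate is all that matters for the group sum).
The 6 free-riders keep 56 each, adding 336. Group total = 336 + 190.40 = 526.40.

526.40 dollars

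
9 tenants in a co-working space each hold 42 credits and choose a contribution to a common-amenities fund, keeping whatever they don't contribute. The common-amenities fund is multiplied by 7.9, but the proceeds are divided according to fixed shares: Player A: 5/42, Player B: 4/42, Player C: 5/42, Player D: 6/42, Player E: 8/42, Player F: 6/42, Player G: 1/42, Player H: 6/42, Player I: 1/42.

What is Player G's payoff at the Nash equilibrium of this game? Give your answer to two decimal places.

73.60 credits

Player j's private return per contributed unit is 7.9 × (j's share). Contributing is weakly dominant for j when that share is at least 1/7.9 = 0.1266, and contributing 0 is dominant otherwise.
The shares above 0.1266 belong to Player D, Player E, Player F and Player H, contributing 42 each; the remaining 5 contribute 0. Total contributed: 168.
Player G keeps 42 and receives 7.9 × 168 × 1/42 = 31.60 from the common-amenities fund, for a payoff of 73.60.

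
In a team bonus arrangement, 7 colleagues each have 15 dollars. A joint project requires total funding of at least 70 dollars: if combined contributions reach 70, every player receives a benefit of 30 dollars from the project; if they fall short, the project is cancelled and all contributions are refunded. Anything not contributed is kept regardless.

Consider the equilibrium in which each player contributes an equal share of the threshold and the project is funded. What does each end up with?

35 dollars

Equal share of the threshold: 70/7 = 10.
At this profile no one gains by cutting their contribution: any cut drops the total below 70, the project is cancelled, contributions are refunded, and the deviator ends with 15, which is less than 15 − 10 + 30 = 35. Contributing more than 10 just wastes the excess. So contributing exactly 10 is a best response.
Each player's payoff: 15 − 10 + 30 = 35.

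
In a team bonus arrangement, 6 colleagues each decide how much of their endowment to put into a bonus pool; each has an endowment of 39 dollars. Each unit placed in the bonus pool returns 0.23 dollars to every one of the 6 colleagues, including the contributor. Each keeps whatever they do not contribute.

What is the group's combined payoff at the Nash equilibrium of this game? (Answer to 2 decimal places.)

The private return per contributed unit is 0.23 < 1, so contributing 0 is dominant for every player. At the Nash equilibrium everyone keeps their 39, and the group total is 6 × 39 = 234.

234.00 dollars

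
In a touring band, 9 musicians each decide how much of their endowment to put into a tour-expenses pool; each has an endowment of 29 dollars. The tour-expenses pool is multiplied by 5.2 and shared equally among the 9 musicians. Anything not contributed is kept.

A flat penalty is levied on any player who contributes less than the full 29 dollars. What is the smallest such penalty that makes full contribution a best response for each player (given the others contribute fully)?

Given the others contribute fully, the best deviation is to contribute 0 (any partial contribution still incurs the fine and gives up units whose private return 0.5778 is below 1).
Deviating from 29 to 0 saves 29 dollars but forfeits the deviator's share of the drop in the tour-expenses pool: 5.2/9 × 29 = 16.76.
So the deviation gain is 29 − 16.76 = 12.24, and the fine must be at least 12.24 dollars to wipe it out.

12.24 dollars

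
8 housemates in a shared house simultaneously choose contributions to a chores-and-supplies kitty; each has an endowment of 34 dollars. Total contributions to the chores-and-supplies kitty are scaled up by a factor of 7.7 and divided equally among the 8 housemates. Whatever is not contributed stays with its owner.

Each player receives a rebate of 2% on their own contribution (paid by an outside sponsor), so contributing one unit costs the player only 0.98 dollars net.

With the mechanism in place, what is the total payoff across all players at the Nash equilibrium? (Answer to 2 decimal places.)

The effective private return is (7.7/8) / 0.98 = 0.9821, which is still under 1, so the mechanism doesn't change anyone's dominant strategy: zero contribution.
Everyone keeps their endowment and the group total is 8 × 34 = 272.

272.00 dollars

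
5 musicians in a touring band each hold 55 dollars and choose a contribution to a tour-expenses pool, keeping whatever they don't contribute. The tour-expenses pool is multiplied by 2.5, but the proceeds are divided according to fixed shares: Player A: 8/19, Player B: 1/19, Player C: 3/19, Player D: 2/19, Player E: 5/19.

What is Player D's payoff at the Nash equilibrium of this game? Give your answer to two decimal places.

69.47 dollars

For player j, contributing a unit is worthwhile iff 2.5 × (j's share) ≥ 1, i.e. iff j's share is at least 0.4000.
Player A alone (share 8/19) is above the threshold, contributing 55; the remaining 4 contribute 0. Total contributed: 55.
Player D keeps 55 and receives 2.5 × 55 × 2/19 = 14.47 from the tour-expenses pool, for a payoff of 69.47.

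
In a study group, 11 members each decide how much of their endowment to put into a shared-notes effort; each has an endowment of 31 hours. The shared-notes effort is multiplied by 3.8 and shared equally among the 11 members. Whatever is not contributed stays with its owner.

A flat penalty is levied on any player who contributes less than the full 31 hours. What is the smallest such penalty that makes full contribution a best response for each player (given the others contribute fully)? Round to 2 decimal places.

Given the others contribute fully, the best deviation is to contribute 0 (any partial contribution still incurs the fine and gives up units whose private return 0.3455 is below 1).
Deviating from 31 to 0 saves 31 hours but forfeits the deviator's share of the drop in the shared-notes effort: 3.8/11 × 31 = 10.71.
So the deviation gain is 31 − 10.71 = 20.29, and the fine must be at least 20.29 hours to wipe it out.

20.29 hours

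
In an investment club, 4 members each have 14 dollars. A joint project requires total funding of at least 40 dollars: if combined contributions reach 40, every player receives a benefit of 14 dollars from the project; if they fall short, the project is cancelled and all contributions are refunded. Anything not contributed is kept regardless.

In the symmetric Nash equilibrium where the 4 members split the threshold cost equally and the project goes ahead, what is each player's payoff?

18 dollars

Equal share of the threshold: 40/4 = 10.
At this profile no one gains by cutting their contribution: any cut drops the total below 40, the project is cancelled, contributions are refunded, and the deviator ends with 14, which is less than 14 − 10 + 14 = 18. Contributing more than 10 just wastes the excess. So contributing exactly 10 is a best response.
Each player's payoff: 14 − 10 + 14 = 18.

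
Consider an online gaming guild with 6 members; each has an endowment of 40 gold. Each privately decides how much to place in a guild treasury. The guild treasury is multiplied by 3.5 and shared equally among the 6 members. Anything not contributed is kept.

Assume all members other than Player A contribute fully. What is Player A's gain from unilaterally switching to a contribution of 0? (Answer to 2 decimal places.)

Switching from a contribution of 40 to 0 lets Player A keep an extra 40 gold, but lowers the guild treasury by 40, which costs Player A their own share of that drop: 3.5/6 × 40 = 23.33.
Net gain = 40 − 23.33 = 16.67. The private return per contributed unit (0.5833) is below 1, so free-riding is indeed the best response regardless of what the others do.

16.67 gold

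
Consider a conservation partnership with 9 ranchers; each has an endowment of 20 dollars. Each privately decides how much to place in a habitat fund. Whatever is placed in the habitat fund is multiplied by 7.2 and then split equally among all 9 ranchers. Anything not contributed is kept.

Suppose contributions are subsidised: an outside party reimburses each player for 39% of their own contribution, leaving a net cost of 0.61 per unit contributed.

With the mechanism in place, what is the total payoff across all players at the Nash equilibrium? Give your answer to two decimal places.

1366.20 dollars

With the mechanism, a contributed unit returns (7.2/9) / 0.61 = 1.3115 per unit of net cost to the contributor — now above 1 — so contributing fully is weakly dominant for every player.
So the Nash equilibrium is full contribution by all 9; the group earns 9 × (20 × 0.39 + 7.2 × 20) = 1366.20.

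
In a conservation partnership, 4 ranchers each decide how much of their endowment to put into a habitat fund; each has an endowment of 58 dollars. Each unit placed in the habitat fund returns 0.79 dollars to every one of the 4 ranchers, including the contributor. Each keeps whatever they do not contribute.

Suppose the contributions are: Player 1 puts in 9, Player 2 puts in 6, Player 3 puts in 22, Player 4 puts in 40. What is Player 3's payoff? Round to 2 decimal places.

Total contributed: 9 + 6 + 22 + 40 = 77.
Each receives 0.79 × 77 = 60.83 from the habitat fund.
Player 3 keeps 58 − 22 = 36, so Player 3's payoff is 36 + 60.83 = 96.83.

96.83 dollars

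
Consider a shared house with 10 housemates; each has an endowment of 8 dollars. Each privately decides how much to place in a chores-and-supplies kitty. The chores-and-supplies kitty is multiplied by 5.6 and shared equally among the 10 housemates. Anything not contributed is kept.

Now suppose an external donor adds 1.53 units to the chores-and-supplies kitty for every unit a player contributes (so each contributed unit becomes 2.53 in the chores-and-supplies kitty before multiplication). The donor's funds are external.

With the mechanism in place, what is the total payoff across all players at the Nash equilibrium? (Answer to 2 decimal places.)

The effective private return per unit is now 5.6 × 2.53 / 10 = 1.4168 > 1, so every player's dominant strategy flips to full contribution.
At the Nash equilibrium everyone contributes 8. Group total payoff = 5.6 × 2.53 × 80 = 1133.44.

1133.44 dollars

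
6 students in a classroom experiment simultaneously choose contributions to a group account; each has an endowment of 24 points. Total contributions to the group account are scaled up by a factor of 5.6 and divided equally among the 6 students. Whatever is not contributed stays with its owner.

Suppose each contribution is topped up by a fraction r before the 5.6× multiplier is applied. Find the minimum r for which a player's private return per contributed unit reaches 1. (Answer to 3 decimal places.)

0.071

With matching at rate r, one contributed unit becomes (1 + r) in the group account and returns 5.6 × (1 + r) / 6 to the contributor.
Setting this equal to 1: 1 + r = 6/5.6 = 1.0714.
So the minimum matching rate is r = 1.0714 − 1 = 0.071.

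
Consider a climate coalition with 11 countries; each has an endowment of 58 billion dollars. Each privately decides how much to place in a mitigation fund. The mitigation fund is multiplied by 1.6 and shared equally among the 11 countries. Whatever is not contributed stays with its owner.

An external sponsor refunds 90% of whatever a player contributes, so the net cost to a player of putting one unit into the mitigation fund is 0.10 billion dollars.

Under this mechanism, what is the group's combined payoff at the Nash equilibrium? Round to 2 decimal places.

The effective private return per unit is now (1.6/11) / 0.10 = 1.4545 > 1, so every player's dominant strategy flips to full contribution.
So the Nash equilibrium is full contribution by all 11; the group earns 11 × (58 × 0.90 + 1.6 × 58) = 1595.00.

1595.00 billion dollars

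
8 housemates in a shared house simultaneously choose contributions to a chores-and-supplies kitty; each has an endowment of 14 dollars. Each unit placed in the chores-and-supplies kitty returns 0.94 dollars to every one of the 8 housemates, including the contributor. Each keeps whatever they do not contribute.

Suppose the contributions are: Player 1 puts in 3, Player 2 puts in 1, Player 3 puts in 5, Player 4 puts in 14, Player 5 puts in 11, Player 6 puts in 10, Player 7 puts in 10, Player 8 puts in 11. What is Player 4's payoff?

Total contributed: 3 + 1 + 5 + 14 + 11 + 10 + 10 + 11 = 65.
Each receives 0.94 × 65 = 61.10 from the chores-and-supplies kitty.
Player 4 keeps 14 − 14 = 0, so Player 4's payoff is 0 + 61.10 = 61.10.

61.10 dollars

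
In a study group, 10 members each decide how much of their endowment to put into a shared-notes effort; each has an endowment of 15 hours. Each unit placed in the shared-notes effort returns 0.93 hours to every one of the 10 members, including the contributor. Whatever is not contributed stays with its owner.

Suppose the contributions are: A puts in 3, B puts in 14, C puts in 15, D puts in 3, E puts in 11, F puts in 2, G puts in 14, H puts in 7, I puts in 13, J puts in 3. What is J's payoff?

Total contributed: 3 + 14 + 15 + 3 + 11 + 2 + 14 + 7 + 13 + 3 = 85.
Each receives 0.93 × 85 = 79.05 from the shared-notes effort.
J keeps 15 − 3 = 12, so J's payoff is 12 + 79.05 = 91.05.

91.05 hours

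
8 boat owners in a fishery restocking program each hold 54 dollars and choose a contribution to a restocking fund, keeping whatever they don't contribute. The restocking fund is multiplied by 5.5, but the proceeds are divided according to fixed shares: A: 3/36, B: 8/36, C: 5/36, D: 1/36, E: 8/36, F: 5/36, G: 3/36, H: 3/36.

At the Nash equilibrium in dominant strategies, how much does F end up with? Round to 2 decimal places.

136.50 dollars

Each unit j contributes comes back to j as 5.5 × (j's share), so j prefers to contribute only if that share exceeds 1/5.5 = 0.1818; otherwise keeping the unit dominates.
B and E are above the threshold, contributing 54 each; the remaining 6 contribute 0. Total contributed: 108.
F keeps 54 and receives 5.5 × 108 × 5/36 = 82.50 from the restocking fund, for a payoff of 136.50.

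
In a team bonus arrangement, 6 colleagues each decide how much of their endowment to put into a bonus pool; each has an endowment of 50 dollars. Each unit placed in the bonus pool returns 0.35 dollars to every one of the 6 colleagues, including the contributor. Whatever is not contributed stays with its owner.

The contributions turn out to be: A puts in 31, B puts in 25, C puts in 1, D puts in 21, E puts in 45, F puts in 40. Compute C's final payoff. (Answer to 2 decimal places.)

106.05 dollars

Total contributed: 31 + 25 + 1 + 21 + 45 + 40 = 163.
Each receives 0.35 × 163 = 57.05 from the bonus pool.
C keeps 50 − 1 = 49, so C's payoff is 49 + 57.05 = 106.05.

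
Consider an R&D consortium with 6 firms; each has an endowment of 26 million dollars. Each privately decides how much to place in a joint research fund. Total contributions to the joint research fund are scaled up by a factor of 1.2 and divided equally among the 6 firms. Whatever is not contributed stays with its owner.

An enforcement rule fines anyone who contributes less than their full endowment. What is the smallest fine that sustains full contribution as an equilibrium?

20.80 million dollars

Given the others contribute fully, the best deviation is to contribute 0 (any partial contribution still incurs the fine and gives up units whose private return 0.2000 is below 1).
Deviating from 26 to 0 saves 26 million dollars but forfeits the deviator's share of the drop in the joint research fund: 1.2/6 × 26 = 5.20.
So the deviation gain is 26 − 5.20 = 20.80, and the fine must be at least 20.80 million dollars to wipe it out.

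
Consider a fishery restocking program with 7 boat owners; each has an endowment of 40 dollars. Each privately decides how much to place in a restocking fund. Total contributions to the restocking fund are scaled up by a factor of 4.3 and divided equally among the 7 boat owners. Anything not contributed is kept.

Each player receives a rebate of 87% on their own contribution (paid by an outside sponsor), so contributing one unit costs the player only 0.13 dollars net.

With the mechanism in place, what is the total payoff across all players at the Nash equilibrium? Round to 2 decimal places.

1447.60 dollars

Under the mechanism each unit contributed yields (4.3/7) / 0.13 = 4.7253 back to its contributor per unit of net cost, which exceeds 1, making full contribution the dominant choice for everyone.
At the Nash equilibrium everyone contributes 40. Group total payoff = 7 × (40 × 0.87 + 4.3 × 40) = 1447.60.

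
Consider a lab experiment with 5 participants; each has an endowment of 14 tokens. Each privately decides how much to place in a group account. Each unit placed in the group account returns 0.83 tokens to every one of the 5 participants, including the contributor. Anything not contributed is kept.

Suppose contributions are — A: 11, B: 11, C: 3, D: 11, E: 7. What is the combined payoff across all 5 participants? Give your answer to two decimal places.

205.45 tokens

Total contributed: 11 + 11 + 3 + 11 + 7 = 43; total kept: 5 × 14 − 43 = 27.
The group account pays out 0.83 × 5 × 43 = 178.45 in aggregate.
Group total = 27 + 178.45 = 205.45.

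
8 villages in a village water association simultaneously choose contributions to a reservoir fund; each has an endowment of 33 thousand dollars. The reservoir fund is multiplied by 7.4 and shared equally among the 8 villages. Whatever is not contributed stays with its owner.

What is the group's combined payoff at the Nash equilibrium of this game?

Each contributed unit returns 7.4/8 = 0.9250 to its contributor — below 1 — so contributing 0 is dominant for every player. At the Nash equilibrium everyone keeps their 33, and the group total is 8 × 33 = 264.

264.00 thousand dollars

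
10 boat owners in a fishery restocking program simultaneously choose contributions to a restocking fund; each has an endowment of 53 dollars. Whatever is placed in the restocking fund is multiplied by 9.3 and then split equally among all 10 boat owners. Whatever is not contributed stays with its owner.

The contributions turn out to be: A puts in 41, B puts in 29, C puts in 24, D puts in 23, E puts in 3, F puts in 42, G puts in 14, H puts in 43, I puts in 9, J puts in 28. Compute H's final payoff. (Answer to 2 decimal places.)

Total contributed: 41 + 29 + 24 + 23 + 3 + 42 + 14 + 43 + 9 + 28 = 256.
Each receives 9.3 × 256 / 10 = 238.08 from the restocking fund.
H keeps 53 − 43 = 10, so H's payoff is 10 + 238.08 = 248.08.

248.08 dollars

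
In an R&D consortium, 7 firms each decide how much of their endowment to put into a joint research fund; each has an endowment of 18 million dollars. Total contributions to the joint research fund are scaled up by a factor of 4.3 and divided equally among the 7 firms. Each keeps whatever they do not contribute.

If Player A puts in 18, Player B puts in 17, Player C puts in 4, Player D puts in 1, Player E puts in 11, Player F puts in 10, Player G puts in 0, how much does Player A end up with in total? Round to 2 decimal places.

37.47 million dollars

Total contributed: 18 + 17 + 4 + 1 + 11 + 10 + 0 = 61.
Each receives 4.3 × 61 / 7 = 37.47 from the joint research fund.
Player A keeps 18 − 18 = 0, so Player A's payoff is 0 + 37.47 = 37.47.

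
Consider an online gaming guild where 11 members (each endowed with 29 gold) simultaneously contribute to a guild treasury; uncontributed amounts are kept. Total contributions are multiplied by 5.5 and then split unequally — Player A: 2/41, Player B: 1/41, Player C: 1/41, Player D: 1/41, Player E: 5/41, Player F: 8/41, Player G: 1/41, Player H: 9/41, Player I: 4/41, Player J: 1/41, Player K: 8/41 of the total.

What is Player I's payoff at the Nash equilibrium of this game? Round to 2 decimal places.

Each unit j contributes comes back to j as 5.5 × (j's share), so j prefers to contribute only if that share exceeds 1/5.5 = 0.1818; otherwise keeping the unit dominates.
Player F, Player H and Player K are above the threshold, contributing 29 each; the remaining 8 contribute 0. Total contributed: 87.
Player I keeps 29 and receives 5.5 × 87 × 4/41 = 46.68 from the guild treasury, for a payoff of 75.68.

75.68 gold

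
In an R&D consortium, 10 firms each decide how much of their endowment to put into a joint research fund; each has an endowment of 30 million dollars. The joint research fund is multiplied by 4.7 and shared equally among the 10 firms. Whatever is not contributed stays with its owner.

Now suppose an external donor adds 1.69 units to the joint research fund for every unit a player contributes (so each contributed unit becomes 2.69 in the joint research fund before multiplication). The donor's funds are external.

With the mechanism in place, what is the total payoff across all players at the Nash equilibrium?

3792.90 million dollars

With the mechanism, a contributed unit returns 4.7 × 2.69 / 10 = 1.2643 per unit of net cost to the contributor — now above 1 — so contributing fully is weakly dominant for every player.
At the Nash equilibrium everyone contributes 30. Group total payoff = 4.7 × 2.69 × 300 = 3792.90.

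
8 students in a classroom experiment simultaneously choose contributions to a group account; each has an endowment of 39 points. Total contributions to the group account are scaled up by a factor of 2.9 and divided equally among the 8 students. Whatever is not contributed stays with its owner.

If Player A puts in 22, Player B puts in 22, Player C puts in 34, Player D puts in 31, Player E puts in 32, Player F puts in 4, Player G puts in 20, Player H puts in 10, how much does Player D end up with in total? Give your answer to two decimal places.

Total contributed: 22 + 22 + 34 + 31 + 32 + 4 + 20 + 10 = 175.
Each receives 2.9 × 175 / 8 = 63.44 from the group account.
Player D keeps 39 − 31 = 8, so Player D's payoff is 8 + 63.44 = 71.44.

71.44 points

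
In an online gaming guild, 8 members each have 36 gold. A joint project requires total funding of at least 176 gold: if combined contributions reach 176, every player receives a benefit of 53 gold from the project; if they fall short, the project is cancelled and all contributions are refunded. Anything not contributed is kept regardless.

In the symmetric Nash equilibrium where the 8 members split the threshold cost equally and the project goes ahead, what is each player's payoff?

67 gold

Equal share of the threshold: 176/8 = 22.
At this profile no one gains by cutting their contribution: any cut drops the total below 176, the project is cancelled, contributions are refunded, and the deviator ends with 36, which is less than 36 − 22 + 53 = 67. Contributing more than 22 just wastes the excess. So contributing exactly 22 is a best response.
Each player's payoff: 36 − 22 + 53 = 67.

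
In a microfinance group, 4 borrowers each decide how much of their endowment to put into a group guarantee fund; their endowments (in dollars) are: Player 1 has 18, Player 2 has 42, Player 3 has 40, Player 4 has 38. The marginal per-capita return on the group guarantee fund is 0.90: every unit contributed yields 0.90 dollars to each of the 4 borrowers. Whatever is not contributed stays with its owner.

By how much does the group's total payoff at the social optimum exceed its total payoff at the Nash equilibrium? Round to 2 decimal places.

The private return per contributed unit is 0.90 < 1 for everyone, so the Nash equilibrium is zero contribution and the group total is Σ E_j = 18 + 42 + 40 + 38 = 138.
Each contributed unit returns 3.600 to the group, so the social optimum is full contribution by everyone: group total = 3.600 × 138 = 496.80.
Efficiency loss = (3.600 − 1) × 138 = 358.80.

358.80 dollars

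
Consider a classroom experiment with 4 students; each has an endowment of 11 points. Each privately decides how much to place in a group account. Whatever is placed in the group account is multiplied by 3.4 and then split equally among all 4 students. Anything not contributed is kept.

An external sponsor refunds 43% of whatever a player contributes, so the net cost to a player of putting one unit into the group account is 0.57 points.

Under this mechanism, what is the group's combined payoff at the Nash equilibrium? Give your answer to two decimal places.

168.52 points

The effective private return per unit is now (3.4/4) / 0.57 = 1.4912 > 1, so every player's dominant strategy flips to full contribution.
So the Nash equilibrium is full contribution by all 4; the group earns 4 × (11 × 0.43 + 3.4 × 11) = 168.52.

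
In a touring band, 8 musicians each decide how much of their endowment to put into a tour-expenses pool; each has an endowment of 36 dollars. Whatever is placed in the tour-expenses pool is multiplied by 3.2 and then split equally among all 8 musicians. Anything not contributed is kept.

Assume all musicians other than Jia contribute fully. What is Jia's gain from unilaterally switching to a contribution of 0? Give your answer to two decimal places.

Switching from a contribution of 36 to 0 lets Jia keep an extra 36 dollars, but lowers the tour-expenses pool by 36, which costs Jia their own share of that drop: 3.2/8 × 36 = 14.40.
Net gain = 36 − 14.40 = 21.60. The private return per contributed unit (0.4000) is below 1, so free-riding is indeed the best response regardless of what the others do.

21.60 dollars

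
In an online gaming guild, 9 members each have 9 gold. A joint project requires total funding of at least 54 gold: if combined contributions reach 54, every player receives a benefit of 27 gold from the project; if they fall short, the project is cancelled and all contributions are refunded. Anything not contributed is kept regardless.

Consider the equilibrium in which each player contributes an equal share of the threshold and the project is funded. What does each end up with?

30 gold

Equal share of the threshold: 54/9 = 6.
At this profile no one gains by cutting their contribution: any cut drops the total below 54, the project is cancelled, contributions are refunded, and the deviator ends with 9, which is less than 9 − 6 + 27 = 30. Contributing more than 6 just wastes the excess. So contributing exactly 6 is a best response.
Each player's payoff: 9 − 6 + 27 = 30.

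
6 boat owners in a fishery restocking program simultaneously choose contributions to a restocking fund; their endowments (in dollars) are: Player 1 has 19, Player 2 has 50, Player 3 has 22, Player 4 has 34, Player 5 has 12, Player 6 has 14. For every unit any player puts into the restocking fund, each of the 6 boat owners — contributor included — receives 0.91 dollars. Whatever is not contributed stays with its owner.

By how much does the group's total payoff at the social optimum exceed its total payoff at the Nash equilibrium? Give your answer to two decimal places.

The private return per contributed unit is 0.91 < 1 for everyone, so the Nash equilibrium is zero contribution and the group total is Σ E_j = 19 + 50 + 22 + 34 + 12 + 14 = 151.
Each contributed unit returns 5.460 to the group, so the social optimum is full contribution by everyone: group total = 5.460 × 151 = 824.46.
Efficiency loss = (5.460 − 1) × 151 = 673.46.

673.46 dollars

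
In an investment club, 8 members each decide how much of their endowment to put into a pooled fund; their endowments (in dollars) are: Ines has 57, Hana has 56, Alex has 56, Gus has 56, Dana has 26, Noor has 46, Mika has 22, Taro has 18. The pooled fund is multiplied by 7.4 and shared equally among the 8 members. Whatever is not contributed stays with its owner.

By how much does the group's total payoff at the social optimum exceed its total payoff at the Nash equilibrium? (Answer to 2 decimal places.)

The private return per contributed unit is 7.4/8 = 0.9250 < 1 for every player regardless of endowment, so the Nash equilibrium is zero contribution and the group total is Σ E_j = 57 + 56 + 56 + 56 + 26 + 46 + 22 + 18 = 337.
Each contributed unit returns 7.400 to the group, so the social optimum is full contribution by everyone: group total = 7.400 × 337 = 2493.80.
Efficiency loss = (7.400 − 1) × 337 = 2156.80.

2156.80 dollars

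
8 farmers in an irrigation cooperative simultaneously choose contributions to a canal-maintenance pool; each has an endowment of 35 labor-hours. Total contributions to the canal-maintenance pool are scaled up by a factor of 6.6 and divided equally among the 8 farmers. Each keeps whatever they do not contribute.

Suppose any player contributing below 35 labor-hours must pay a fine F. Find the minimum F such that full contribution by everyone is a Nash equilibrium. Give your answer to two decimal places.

Given the others contribute fully, the best deviation is to contribute 0 (any partial contribution still incurs the fine and gives up units whose private return 0.8250 is below 1).
Deviating from 35 to 0 saves 35 labor-hours but forfeits the deviator's share of the drop in the canal-maintenance pool: 6.6/8 × 35 = 28.87.
So the deviation gain is 35 − 28.87 = 6.13, and the fine must be at least 6.13 labor-hours to wipe it out.

6.13 labor-hours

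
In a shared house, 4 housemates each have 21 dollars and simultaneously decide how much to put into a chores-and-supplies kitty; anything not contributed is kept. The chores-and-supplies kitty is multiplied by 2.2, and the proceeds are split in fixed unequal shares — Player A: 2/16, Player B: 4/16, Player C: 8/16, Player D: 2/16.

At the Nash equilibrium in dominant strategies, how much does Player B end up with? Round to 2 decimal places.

A player with share s gets back 2.2·s per unit contributed, so full contribution is dominant for anyone with s > 1/2.2 = 0.4545 and zero contribution is dominant for anyone below.
Player C alone (share 8/16) is above the threshold, contributing 21; the remaining 3 contribute 0. Total contributed: 21.
Player B keeps 21 and receives 2.2 × 21 × 4/16 = 11.55 from the chores-and-supplies kitty, for a payoff of 32.55.

32.55 dollars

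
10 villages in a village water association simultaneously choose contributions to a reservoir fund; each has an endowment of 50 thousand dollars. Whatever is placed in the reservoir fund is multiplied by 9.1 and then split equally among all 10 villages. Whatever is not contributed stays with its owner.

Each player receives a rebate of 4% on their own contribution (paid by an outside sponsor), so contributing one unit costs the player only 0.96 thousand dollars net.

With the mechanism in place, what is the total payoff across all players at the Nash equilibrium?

500.00 thousand dollars

The effective private return is (9.1/10) / 0.96 = 0.9479, which is still under 1, so the mechanism doesn't change anyone's dominant strategy: zero contribution.
At the Nash equilibrium no one contributes; group total payoff = 10 × 50 = 500.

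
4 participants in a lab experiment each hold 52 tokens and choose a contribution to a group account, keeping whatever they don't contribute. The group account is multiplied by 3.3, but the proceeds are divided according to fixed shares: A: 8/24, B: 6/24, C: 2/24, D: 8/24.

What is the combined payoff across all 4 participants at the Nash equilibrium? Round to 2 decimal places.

447.20 tokens

A player with share s gets back 3.3·s per unit contributed, so full contribution is dominant for anyone with s > 1/3.3 = 0.3030 and zero contribution is dominant for anyone below.
A and D clear that bar, contributing 52 each; the remaining 2 contribute 0. Total contributed: 104.
The group account pays out 3.3 × 104 = 343.20 in total (split across the unequal shares, but the aggregate is all that matters for the group sum).
The 2 free-riders keep 52 each, adding 104. Group total = 104 + 343.20 = 447.20.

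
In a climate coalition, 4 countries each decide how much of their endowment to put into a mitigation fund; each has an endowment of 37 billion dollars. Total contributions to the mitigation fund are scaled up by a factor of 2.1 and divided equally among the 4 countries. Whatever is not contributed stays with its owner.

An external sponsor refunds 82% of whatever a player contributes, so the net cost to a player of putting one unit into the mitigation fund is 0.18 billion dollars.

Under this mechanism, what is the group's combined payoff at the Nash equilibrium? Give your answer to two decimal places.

Under the mechanism each unit contributed yields (2.1/4) / 0.18 = 2.9167 back to its contributor per unit of net cost, which exceeds 1, making full contribution the dominant choice for everyone.
So the Nash equilibrium is full contribution by all 4; the group earns 4 × (37 × 0.82 + 2.1 × 37) = 432.16.

432.16 billion dollars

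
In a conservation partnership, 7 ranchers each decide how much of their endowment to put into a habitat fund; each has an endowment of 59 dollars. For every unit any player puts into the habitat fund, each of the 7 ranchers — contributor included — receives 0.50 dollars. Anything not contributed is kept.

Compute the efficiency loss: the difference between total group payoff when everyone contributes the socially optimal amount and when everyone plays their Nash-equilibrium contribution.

1032.50 dollars

The private return per contributed unit is 0.50 < 1, so contributing 0 is dominant for every player. At the Nash equilibrium everyone keeps their 59, and the group total is 7 × 59 = 413.
Each contributed unit returns 3.500 to the group as a whole (0.50 to each of 7 players), which exceeds 1, so the social optimum is full contribution: group total = 3.500 × 413 = 1445.50.
Efficiency loss = 1445.50 − 413 = 1032.50.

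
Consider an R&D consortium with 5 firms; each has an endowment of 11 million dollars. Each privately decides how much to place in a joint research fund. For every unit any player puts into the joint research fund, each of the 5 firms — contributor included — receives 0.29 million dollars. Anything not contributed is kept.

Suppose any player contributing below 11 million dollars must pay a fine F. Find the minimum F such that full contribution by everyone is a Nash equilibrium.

7.81 million dollars

Given the others contribute fully, the best deviation is to contribute 0 (any partial contribution still incurs the fine and gives up units whose private return 0.29 is below 1).
Deviating from 11 to 0 saves 11 million dollars but forfeits the deviator's share of the drop in the joint research fund: 0.29 × 11 = 3.19.
So the deviation gain is 11 − 3.19 = 7.81, and the fine must be at least 7.81 million dollars to wipe it out.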